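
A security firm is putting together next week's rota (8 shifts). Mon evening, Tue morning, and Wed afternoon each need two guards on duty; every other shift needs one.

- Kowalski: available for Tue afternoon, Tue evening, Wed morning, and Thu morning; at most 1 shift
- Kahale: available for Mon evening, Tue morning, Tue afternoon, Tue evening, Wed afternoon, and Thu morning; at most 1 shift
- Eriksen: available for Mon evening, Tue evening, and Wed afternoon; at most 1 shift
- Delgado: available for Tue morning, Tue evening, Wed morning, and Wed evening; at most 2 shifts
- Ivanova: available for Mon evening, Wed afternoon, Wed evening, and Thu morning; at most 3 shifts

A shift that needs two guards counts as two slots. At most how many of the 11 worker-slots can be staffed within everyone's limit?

8

Total capacity across all guards is 1+1+1+2+3 = 8, and 11 slots are needed, so at most 8 can be filled.
An assignment achieving 8: Mon evening→Eriksen+Ivanova, Tue morning→Kahale+Delgado, Tue afternoon→Kowalski, Wed morning→Delgado, Wed afternoon→Ivanova, Wed evening→Ivanova.
Loads: Kowalski 1/1, Kahale 1/1, Eriksen 1/1, Delgado 2/2, Ivanova 3/3.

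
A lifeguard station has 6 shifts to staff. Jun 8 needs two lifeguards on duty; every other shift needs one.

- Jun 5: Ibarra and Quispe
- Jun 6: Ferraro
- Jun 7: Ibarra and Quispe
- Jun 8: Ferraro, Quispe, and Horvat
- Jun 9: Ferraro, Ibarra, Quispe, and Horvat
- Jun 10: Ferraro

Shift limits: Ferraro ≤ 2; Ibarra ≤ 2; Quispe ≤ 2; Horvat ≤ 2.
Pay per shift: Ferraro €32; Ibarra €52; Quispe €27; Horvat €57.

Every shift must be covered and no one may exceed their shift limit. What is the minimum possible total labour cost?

Jun 6 can only be covered by Ferraro, so that assignment is forced.
Jun 10 can only be covered by Ferraro, so that assignment is forced.
Picking the cheapest available lifeguard for each shift independently would cost €204, but that ignores the shift limits.
An optimal schedule: Jun 5→Ibarra, Jun 6→Ferraro, Jun 7→Ibarra, Jun 8→Quispe+Horvat, Jun 9→Quispe, Jun 10→Ferraro.
Total: 52 + 32 + 52 + 27 + 57 + 27 + 32 = €279.

€279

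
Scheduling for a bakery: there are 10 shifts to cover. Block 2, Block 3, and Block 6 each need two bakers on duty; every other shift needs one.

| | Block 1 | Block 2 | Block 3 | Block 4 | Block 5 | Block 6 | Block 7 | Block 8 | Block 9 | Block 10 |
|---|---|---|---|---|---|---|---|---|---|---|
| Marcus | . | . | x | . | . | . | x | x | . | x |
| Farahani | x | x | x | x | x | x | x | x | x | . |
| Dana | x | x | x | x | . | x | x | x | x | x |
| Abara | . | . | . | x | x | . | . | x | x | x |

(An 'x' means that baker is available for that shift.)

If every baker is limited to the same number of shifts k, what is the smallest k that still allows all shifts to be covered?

With 4 bakers and 13 worker-slots to fill, someone must work at least ⌈13/4⌉ = 4 shifts, so k ≥ 4.
k = 4 works: Block 1→Farahani, Block 2→Farahani+Dana, Block 3→Marcus+Dana, Block 4→Dana, Block 5→Farahani, Block 6→Farahani+Dana, Block 7→Marcus, Block 8→Marcus, Block 9→Abara, Block 10→Marcus.
Loads: Marcus 4, Farahani 4, Dana 4, Abara 1 — all ≤ 4.

4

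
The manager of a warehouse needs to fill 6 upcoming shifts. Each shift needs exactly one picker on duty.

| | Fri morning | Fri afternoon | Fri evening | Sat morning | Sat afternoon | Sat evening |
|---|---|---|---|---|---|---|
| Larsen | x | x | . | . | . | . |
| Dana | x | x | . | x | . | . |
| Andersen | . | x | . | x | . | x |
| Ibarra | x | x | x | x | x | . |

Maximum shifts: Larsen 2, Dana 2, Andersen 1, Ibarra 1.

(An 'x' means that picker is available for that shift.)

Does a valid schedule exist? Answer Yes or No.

Total capacity is 6 and 6 slots are needed, so capacity alone doesn't rule it out.
Shifts {Fri evening, Sat afternoon} need 2 worker-slots in total, but the pickers available for any of those shifts (Ibarra) can supply at most 1 among them. So no valid schedule exists.

No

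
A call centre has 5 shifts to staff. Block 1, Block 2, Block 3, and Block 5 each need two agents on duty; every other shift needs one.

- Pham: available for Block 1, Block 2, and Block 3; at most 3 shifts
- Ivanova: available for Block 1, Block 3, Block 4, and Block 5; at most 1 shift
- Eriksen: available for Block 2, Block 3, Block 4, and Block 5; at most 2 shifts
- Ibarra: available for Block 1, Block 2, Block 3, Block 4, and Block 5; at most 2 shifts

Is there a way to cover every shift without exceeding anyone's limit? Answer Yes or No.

Shifts {Block 1, Block 2, Block 3, Block 4, Block 5} need 9 worker-slots in total, but the agents available for any of those shifts (Pham, Ivanova, Eriksen, and Ibarra) can supply at most 8 among them. So no valid schedule exists.

No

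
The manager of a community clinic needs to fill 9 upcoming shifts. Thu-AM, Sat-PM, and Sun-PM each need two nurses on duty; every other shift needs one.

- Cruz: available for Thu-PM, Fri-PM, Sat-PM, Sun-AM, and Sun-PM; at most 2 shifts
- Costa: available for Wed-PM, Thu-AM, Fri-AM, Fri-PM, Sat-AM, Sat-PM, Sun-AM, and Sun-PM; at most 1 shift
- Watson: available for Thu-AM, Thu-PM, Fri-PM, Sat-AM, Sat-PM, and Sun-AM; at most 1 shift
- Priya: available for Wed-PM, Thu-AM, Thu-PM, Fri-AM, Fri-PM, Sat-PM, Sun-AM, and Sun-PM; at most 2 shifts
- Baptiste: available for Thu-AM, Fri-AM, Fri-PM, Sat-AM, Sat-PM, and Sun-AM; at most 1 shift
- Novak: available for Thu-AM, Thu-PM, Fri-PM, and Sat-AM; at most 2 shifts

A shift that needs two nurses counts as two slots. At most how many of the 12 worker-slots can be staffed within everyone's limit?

Total capacity across all nurses is 2+1+1+2+1+2 = 9, and 12 slots are needed, so at most 9 can be filled.
An assignment achieving 9: Wed-PM→Costa, Thu-AM→Baptiste+Novak, Thu-PM→Cruz, Fri-AM→Priya, Fri-PM→Novak, Sat-AM→Watson, Sun-PM→Cruz+Priya.
Loads: Cruz 2/2, Costa 1/1, Watson 1/1, Priya 2/2, Baptiste 1/1, Novak 2/2.

9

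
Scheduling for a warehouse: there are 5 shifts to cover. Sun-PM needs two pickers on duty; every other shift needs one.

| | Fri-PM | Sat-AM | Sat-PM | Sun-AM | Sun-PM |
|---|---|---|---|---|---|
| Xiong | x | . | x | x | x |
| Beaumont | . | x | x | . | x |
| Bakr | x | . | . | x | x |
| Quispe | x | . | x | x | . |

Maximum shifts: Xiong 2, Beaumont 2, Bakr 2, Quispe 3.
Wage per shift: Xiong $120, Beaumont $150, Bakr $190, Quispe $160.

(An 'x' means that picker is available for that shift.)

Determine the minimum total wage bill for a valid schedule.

Sat-AM can only be covered by Beaumont, so that assignment is forced.
Picking the cheapest available picker for each shift independently would cost $780, but that ignores the shift limits.
An optimal schedule: Fri-PM→Xiong, Sat-AM→Beaumont, Sat-PM→Quispe, Sun-AM→Quispe, Sun-PM→Xiong+Beaumont.
Total: 120 + 150 + 160 + 160 + 120 + 150 = $860.

$860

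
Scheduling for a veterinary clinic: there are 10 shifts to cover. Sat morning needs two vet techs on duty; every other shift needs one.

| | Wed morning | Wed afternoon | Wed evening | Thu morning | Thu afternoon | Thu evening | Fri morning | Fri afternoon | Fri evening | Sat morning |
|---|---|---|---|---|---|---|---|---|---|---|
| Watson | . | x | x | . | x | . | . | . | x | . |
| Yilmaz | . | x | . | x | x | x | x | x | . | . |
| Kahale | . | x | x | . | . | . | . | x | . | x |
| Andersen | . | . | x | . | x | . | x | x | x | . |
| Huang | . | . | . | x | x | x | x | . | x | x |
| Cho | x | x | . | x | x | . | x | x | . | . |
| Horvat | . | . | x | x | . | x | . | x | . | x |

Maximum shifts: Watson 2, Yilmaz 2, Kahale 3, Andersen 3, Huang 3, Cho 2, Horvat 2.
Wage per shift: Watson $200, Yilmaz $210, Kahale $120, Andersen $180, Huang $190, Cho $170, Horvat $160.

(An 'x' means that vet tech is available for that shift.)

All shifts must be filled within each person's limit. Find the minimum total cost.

Wed morning can only be covered by Cho, so that assignment is forced.
Picking the cheapest available vet tech for each shift independently would cost $1650, but that ignores the shift limits.
An optimal schedule: Wed morning→Cho, Wed afternoon→Kahale, Wed evening→Kahale, Thu morning→Cho, Thu afternoon→Huang, Thu evening→Horvat, Fri morning→Andersen, Fri afternoon→Andersen, Fri evening→Andersen, Sat morning→Kahale+Horvat.
Total: 170 + 120 + 120 + 170 + 190 + 160 + 180 + 180 + 180 + 120 + 160 = $1750.

$1750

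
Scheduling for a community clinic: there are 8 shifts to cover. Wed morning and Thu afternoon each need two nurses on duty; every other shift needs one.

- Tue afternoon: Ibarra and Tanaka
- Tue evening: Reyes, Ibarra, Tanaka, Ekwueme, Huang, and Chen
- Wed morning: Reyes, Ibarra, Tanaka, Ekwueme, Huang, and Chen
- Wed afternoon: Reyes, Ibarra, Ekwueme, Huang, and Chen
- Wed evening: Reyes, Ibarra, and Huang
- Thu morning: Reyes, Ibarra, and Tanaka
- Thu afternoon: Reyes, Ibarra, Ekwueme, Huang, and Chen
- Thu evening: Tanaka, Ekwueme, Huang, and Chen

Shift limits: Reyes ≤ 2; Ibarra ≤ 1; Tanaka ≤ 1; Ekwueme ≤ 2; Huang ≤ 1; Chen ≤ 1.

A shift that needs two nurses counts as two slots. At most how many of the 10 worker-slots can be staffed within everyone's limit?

8

Total capacity across all nurses is 2+1+1+2+1+1 = 8, and 10 slots are needed, so at most 8 can be filled.
An assignment achieving 8: Tue afternoon→Ibarra, Tue evening→Chen, Wed afternoon→Ekwueme, Wed evening→Reyes, Thu morning→Reyes, Thu afternoon→Ekwueme+Huang, Thu evening→Tanaka.
Loads: Reyes 2/2, Ibarra 1/1, Tanaka 1/1, Ekwueme 2/2, Huang 1/1, Chen 1/1.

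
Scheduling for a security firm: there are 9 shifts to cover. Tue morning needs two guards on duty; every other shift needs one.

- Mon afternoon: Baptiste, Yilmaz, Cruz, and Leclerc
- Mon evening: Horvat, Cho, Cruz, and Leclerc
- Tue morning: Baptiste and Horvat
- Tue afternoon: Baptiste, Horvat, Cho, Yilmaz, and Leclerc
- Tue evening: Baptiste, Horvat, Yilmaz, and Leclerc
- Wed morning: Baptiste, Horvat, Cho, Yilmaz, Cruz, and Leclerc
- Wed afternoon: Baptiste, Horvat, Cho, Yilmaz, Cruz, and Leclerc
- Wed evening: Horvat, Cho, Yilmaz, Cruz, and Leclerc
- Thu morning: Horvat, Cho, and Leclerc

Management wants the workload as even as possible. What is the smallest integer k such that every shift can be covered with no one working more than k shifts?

With 6 guards and 10 worker-slots to fill, someone must work at least ⌈10/6⌉ = 2 shifts, so k ≥ 2.
k = 2 works: Mon afternoon→Baptiste, Mon evening→Cho, Tue morning→Baptiste+Horvat, Tue afternoon→Cho, Tue evening→Yilmaz, Wed morning→Cruz, Wed afternoon→Cruz, Wed evening→Yilmaz, Thu morning→Horvat.
Loads: Baptiste 2, Horvat 2, Cho 2, Yilmaz 2, Cruz 2, Leclerc 0 — all ≤ 2.

2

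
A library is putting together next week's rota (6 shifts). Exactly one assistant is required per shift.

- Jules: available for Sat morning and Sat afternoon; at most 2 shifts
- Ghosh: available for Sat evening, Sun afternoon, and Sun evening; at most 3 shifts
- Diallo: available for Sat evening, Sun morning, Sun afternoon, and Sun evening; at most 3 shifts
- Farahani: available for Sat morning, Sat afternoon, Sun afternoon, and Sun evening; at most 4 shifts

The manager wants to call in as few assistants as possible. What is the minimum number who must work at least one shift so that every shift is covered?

2

6 slots to fill and no one can take more than 4, so at least ⌈6/4⌉ = 2 assistants are needed.
Diallo and Farahani alone can cover everything: Sat morning→Farahani, Sat afternoon→Farahani, Sat evening→Diallo, Sun morning→Diallo, Sun afternoon→Diallo, Sun evening→Farahani.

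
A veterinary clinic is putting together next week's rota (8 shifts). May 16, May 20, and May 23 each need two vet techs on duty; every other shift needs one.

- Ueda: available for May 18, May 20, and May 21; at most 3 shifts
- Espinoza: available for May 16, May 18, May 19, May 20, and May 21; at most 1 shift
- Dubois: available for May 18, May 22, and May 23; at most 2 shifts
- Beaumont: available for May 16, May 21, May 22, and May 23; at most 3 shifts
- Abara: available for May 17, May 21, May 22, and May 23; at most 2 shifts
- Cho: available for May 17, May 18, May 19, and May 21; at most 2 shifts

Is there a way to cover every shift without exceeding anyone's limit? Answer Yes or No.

Total capacity is 13 and 11 slots are needed, so capacity alone doesn't rule it out.
Shifts {May 16, May 20} need 4 worker-slots in total, but the vet techs available for any of those shifts (Ueda, Espinoza, and Beaumont) can supply at most 3 among them. So no valid schedule exists.

No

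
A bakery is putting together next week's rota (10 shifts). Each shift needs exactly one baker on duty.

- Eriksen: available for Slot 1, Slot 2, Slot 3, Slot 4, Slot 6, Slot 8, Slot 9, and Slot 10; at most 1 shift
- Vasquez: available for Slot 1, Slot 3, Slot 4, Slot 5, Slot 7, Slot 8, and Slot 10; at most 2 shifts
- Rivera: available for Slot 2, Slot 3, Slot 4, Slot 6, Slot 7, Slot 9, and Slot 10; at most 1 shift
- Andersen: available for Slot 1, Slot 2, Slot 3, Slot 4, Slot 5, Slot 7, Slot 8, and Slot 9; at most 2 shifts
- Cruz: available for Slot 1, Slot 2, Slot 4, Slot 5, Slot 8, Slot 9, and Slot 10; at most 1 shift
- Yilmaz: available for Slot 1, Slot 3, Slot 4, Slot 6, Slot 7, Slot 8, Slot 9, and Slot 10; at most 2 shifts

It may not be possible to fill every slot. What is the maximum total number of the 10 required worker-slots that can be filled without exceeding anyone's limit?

Total capacity across all bakers is 1+2+1+2+1+2 = 9, and 10 slots are needed, so at most 9 can be filled.
An assignment achieving 9: Slot 1→Andersen, Slot 2→Rivera, Slot 3→Andersen, Slot 5→Vasquez, Slot 6→Eriksen, Slot 7→Vasquez, Slot 8→Cruz, Slot 9→Yilmaz, Slot 10→Yilmaz.
Loads: Eriksen 1/1, Vasquez 2/2, Rivera 1/1, Andersen 2/2, Cruz 1/1, Yilmaz 2/2.

9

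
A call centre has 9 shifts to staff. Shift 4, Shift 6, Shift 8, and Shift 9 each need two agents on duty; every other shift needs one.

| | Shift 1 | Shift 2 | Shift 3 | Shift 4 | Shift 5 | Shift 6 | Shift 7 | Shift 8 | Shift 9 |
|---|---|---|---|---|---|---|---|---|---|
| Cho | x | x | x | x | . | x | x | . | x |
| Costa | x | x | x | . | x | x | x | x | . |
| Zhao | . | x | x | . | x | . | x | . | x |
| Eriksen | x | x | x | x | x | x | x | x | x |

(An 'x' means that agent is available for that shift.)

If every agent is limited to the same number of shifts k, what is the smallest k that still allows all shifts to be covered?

4

With 4 agents and 13 worker-slots to fill, someone must work at least ⌈13/4⌉ = 4 shifts, so k ≥ 4.
k = 4 works: Shift 1→Cho, Shift 2→Costa, Shift 3→Zhao, Shift 4→Cho+Eriksen, Shift 5→Costa, Shift 6→Cho+Costa, Shift 7→Zhao, Shift 8→Costa+Eriksen, Shift 9→Cho+Zhao.
Loads: Cho 4, Costa 4, Zhao 3, Eriksen 2 — all ≤ 4.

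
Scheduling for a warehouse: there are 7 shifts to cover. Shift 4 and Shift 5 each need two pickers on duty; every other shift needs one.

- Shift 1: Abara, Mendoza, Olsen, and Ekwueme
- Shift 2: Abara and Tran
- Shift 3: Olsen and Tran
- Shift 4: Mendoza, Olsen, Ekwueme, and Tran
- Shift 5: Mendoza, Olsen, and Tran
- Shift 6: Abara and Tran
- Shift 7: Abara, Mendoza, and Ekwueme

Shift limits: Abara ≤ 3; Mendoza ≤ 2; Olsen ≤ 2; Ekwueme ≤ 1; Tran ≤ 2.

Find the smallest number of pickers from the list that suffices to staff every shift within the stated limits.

9 slots to fill and no one can take more than 3, so at least ⌈9/3⌉ = 3 pickers are needed.
Any 3 pickers together have capacity at most 3+2+2 = 7 < 9 slots, so 3 can never suffice.
Abara, Mendoza, Olsen, and Tran alone can cover everything: Shift 1→Mendoza, Shift 2→Abara, Shift 3→Olsen, Shift 4→Mendoza+Tran, Shift 5→Olsen+Tran, Shift 6→Abara, Shift 7→Abara.

4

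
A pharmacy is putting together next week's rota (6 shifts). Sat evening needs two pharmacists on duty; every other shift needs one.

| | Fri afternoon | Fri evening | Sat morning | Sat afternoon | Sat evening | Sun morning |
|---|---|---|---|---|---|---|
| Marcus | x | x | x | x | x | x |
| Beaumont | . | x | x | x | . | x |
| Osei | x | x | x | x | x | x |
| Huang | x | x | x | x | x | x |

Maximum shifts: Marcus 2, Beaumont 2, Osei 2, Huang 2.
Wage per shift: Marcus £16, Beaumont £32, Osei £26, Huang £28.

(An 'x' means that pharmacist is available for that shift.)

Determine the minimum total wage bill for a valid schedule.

Picking the cheapest available pharmacist for each shift independently would cost £122, but that ignores the shift limits.
An optimal schedule: Fri afternoon→Marcus, Fri evening→Osei, Sat morning→Huang, Sat afternoon→Huang, Sat evening→Marcus+Osei, Sun morning→Beaumont.
Total: 16 + 26 + 28 + 28 + 16 + 26 + 32 = £172.

£172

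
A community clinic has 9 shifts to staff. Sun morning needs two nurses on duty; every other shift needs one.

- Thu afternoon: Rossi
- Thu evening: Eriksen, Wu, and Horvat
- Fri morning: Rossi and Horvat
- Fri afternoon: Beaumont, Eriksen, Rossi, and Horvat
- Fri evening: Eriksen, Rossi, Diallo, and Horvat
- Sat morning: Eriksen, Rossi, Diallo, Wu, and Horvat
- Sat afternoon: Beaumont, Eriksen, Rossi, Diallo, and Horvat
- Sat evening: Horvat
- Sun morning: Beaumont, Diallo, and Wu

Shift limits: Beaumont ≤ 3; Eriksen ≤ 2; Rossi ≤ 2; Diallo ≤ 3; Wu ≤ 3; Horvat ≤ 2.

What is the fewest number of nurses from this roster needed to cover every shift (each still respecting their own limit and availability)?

4

10 slots to fill and no one can take more than 3, so at least ⌈10/3⌉ = 4 nurses are needed.
Beaumont, Rossi, Diallo, and Horvat alone can cover everything: Thu afternoon→Rossi, Thu evening→Horvat, Fri morning→Rossi, Fri afternoon→Beaumont, Fri evening→Diallo, Sat morning→Diallo, Sat afternoon→Beaumont, Sat evening→Horvat, Sun morning→Beaumont+Diallo.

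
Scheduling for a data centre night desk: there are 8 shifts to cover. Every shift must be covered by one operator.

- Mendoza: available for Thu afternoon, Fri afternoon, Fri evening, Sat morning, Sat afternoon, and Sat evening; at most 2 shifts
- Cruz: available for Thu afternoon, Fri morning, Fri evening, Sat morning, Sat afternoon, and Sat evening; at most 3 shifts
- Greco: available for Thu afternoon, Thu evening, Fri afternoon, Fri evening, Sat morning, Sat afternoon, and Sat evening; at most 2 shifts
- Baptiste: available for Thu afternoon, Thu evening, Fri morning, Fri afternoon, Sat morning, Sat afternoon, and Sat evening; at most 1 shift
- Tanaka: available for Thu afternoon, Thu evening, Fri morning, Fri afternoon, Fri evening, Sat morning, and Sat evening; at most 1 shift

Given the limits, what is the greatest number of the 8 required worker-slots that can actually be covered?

Total capacity across all operators is 2+3+2+1+1 = 9, and 8 slots are needed, so at most 8 can be filled.
An assignment achieving 8: Thu afternoon→Cruz, Thu evening→Greco, Fri morning→Cruz, Fri afternoon→Mendoza, Fri evening→Mendoza, Sat morning→Greco, Sat afternoon→Cruz, Sat evening→Baptiste.
Loads: Mendoza 2/2, Cruz 3/3, Greco 2/2, Baptiste 1/1, Tanaka 0/1.

8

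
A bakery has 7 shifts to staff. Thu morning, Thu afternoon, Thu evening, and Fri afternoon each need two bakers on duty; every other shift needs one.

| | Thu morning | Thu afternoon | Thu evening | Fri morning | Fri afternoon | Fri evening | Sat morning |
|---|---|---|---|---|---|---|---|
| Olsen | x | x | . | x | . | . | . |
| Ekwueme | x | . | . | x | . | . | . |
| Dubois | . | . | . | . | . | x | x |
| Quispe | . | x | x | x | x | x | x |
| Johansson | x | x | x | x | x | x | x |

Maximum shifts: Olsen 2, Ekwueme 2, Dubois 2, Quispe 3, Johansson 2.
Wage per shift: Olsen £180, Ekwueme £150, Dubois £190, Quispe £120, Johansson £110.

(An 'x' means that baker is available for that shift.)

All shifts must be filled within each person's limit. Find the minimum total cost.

Thu evening can only be covered by Quispe and Johansson, so that assignment is forced.
Fri afternoon can only be covered by Quispe and Johansson, so that assignment is forced.
Picking the cheapest available baker for each shift independently would cost £1280, but that ignores the shift limits.
An optimal schedule: Thu morning→Olsen+Ekwueme, Thu afternoon→Olsen+Quispe, Thu evening→Quispe+Johansson, Fri morning→Ekwueme, Fri afternoon→Quispe+Johansson, Fri evening→Dubois, Sat morning→Dubois.
Total: 180 + 150 + 180 + 120 + 120 + 110 + 150 + 120 + 110 + 190 + 190 = £1620.

£1620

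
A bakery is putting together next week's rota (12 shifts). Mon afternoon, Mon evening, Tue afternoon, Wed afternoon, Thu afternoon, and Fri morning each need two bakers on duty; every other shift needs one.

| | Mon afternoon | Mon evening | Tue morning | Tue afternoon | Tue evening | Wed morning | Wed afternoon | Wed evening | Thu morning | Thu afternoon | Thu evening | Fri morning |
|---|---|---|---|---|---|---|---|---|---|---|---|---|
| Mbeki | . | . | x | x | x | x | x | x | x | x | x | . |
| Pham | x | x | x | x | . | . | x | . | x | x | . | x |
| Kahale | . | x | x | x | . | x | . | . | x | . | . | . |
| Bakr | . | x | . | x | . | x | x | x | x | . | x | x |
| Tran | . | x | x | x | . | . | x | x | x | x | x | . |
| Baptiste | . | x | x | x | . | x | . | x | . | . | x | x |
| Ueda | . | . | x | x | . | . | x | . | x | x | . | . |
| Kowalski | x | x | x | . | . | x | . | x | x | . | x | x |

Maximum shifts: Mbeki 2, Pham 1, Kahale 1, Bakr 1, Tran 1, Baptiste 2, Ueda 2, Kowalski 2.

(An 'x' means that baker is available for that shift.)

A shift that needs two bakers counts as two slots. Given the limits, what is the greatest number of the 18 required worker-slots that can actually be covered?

Total capacity across all bakers is 2+1+1+1+1+2+2+2 = 12, and 18 slots are needed, so at most 12 can be filled.
An assignment achieving 12: Mon afternoon→Pham+Kowalski, Tue morning→Ueda, Tue evening→Mbeki, Wed morning→Kahale, Wed afternoon→Ueda, Wed evening→Baptiste, Thu afternoon→Mbeki+Tran, Thu evening→Kowalski, Fri morning→Bakr+Baptiste.
Loads: Mbeki 2/2, Pham 1/1, Kahale 1/1, Bakr 1/1, Tran 1/1, Baptiste 2/2, Ueda 2/2, Kowalski 2/2.

12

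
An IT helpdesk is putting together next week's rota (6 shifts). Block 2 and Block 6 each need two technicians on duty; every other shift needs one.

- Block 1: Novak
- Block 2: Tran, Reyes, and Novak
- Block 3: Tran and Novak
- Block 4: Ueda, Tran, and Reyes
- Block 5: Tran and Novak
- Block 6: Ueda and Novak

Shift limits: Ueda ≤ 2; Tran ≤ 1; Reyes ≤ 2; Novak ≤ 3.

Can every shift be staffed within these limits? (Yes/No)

Total capacity is 8 and 8 slots are needed, so capacity alone doesn't rule it out.
Shifts {Block 1, Block 2, Block 3, Block 5, Block 6} need 7 worker-slots in total, but the technicians available for any of those shifts (Ueda, Tran, Reyes, and Novak) can supply at most 6 among them. So no valid schedule exists.

No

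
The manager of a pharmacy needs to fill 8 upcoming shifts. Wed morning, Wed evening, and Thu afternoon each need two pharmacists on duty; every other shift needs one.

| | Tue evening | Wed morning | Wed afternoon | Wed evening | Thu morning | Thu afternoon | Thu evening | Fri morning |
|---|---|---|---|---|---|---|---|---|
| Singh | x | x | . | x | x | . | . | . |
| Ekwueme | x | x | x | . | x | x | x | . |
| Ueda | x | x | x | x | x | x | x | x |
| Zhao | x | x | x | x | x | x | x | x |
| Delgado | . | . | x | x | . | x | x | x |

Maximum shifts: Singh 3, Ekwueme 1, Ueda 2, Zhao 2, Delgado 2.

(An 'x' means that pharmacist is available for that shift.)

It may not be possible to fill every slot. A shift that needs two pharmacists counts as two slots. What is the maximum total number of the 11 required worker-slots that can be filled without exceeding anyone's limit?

10

Total capacity across all pharmacists is 3+1+2+2+2 = 10, and 11 slots are needed, so at most 10 can be filled.
An assignment achieving 10: Tue evening→Singh, Wed morning→Singh+Ekwueme, Wed afternoon→Ueda, Wed evening→Singh+Zhao, Thu morning→Zhao, Thu afternoon→Delgado, Thu evening→Delgado, Fri morning→Ueda.
Loads: Singh 3/3, Ekwueme 1/1, Ueda 2/2, Zhao 2/2, Delgado 2/2.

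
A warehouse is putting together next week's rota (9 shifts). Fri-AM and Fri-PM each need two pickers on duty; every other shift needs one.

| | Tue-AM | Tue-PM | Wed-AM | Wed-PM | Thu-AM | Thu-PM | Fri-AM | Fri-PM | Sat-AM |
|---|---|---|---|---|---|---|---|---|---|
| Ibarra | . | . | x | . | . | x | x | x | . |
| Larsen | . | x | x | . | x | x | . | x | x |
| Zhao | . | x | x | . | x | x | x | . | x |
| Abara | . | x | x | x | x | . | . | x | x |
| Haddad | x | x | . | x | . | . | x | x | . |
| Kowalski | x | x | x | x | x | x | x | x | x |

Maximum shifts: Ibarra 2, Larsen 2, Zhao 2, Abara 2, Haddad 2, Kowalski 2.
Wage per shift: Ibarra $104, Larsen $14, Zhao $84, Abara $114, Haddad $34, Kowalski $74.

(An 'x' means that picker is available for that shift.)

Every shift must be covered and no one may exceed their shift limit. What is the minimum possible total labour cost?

$734

Picking the cheapest available picker for each shift independently would cost $294, but that ignores the shift limits.
An optimal schedule: Tue-AM→Haddad, Tue-PM→Kowalski, Wed-AM→Zhao, Wed-PM→Haddad, Thu-AM→Larsen, Thu-PM→Larsen, Fri-AM→Zhao+Ibarra, Fri-PM→Ibarra+Abara, Sat-AM→Kowalski.
Total: 34 + 74 + 84 + 34 + 14 + 14 + 84 + 104 + 104 + 114 + 74 = $734.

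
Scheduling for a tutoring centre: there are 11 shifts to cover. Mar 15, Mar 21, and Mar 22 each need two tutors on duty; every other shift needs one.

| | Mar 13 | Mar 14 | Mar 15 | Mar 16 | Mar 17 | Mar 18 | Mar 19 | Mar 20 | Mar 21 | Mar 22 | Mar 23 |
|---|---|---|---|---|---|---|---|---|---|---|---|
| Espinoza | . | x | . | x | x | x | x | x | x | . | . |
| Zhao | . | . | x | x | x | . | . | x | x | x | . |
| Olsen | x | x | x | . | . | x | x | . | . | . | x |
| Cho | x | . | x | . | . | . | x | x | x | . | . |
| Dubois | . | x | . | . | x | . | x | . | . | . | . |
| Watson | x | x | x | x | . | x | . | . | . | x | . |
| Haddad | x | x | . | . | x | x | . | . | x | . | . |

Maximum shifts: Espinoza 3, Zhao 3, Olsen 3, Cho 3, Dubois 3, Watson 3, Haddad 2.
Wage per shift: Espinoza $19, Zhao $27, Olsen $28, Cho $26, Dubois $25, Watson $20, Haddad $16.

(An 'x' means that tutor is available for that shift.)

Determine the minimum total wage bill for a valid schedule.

$305

Mar 22 can only be covered by Zhao and Watson, so that assignment is forced.
Mar 23 can only be covered by Olsen, so that assignment is forced.
Picking the cheapest available tutor for each shift independently would cost $277, but that ignores the shift limits.
An optimal schedule: Mar 13→Haddad, Mar 14→Dubois, Mar 15→Watson+Cho, Mar 16→Espinoza, Mar 17→Dubois, Mar 18→Watson, Mar 19→Dubois, Mar 20→Espinoza, Mar 21→Haddad+Espinoza, Mar 22→Watson+Zhao, Mar 23→Olsen.
Total: 16 + 25 + 20 + 26 + 19 + 25 + 20 + 25 + 19 + 16 + 19 + 20 + 27 + 28 = $305.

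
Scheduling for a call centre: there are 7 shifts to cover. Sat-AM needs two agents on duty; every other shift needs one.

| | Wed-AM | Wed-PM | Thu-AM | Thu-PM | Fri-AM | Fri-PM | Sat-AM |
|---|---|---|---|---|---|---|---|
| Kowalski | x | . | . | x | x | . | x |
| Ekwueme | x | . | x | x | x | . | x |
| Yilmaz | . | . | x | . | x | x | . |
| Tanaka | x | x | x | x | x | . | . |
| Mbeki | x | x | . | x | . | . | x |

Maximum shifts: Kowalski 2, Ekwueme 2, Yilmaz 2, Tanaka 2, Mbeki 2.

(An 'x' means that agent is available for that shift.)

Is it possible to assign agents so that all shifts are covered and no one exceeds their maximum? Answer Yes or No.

Yes

Fri-PM can only be covered by Yilmaz, so that assignment is forced.
One valid schedule: Wed-AM→Kowalski, Wed-PM→Tanaka, Thu-AM→Ekwueme, Thu-PM→Tanaka, Fri-AM→Yilmaz, Fri-PM→Yilmaz, Sat-AM→Kowalski+Ekwueme.
Loads: Kowalski 2/2, Ekwueme 2/2, Yilmaz 2/2, Tanaka 2/2, Mbeki 0/2 — all within limits.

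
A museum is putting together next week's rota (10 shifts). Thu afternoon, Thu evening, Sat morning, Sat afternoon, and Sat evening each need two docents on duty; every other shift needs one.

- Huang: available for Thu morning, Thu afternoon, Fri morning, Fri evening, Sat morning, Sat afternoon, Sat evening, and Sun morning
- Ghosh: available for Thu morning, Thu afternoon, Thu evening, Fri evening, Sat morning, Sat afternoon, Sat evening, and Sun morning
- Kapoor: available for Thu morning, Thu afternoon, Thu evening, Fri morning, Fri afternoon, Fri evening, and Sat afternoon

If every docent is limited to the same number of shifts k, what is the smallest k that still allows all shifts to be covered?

With 3 docents and 15 worker-slots to fill, someone must work at least ⌈15/3⌉ = 5 shifts, so k ≥ 5.
k = 5 works: Thu morning→Huang, Thu afternoon→Ghosh+Kapoor, Thu evening→Ghosh+Kapoor, Fri morning→Huang, Fri afternoon→Kapoor, Fri evening→Kapoor, Sat morning→Huang+Ghosh, Sat afternoon→Ghosh+Kapoor, Sat evening→Huang+Ghosh, Sun morning→Huang.
Loads: Huang 5, Ghosh 5, Kapoor 5 — all ≤ 5.

5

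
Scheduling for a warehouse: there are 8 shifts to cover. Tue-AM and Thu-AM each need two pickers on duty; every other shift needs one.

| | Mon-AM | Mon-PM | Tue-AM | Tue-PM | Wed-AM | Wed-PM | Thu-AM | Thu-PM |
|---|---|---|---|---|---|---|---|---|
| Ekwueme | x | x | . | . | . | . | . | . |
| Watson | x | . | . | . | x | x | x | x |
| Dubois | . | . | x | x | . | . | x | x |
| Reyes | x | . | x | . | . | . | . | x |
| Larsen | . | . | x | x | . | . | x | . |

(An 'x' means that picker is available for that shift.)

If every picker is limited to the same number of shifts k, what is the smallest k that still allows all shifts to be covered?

With 5 pickers and 10 worker-slots to fill, someone must work at least ⌈10/5⌉ = 2 shifts, so k ≥ 2.
k = 2 works: Mon-AM→Ekwueme, Mon-PM→Ekwueme, Tue-AM→Reyes+Larsen, Tue-PM→Dubois, Wed-AM→Watson, Wed-PM→Watson, Thu-AM→Dubois+Larsen, Thu-PM→Reyes.
Loads: Ekwueme 2, Watson 2, Dubois 2, Reyes 2, Larsen 2 — all ≤ 2.

2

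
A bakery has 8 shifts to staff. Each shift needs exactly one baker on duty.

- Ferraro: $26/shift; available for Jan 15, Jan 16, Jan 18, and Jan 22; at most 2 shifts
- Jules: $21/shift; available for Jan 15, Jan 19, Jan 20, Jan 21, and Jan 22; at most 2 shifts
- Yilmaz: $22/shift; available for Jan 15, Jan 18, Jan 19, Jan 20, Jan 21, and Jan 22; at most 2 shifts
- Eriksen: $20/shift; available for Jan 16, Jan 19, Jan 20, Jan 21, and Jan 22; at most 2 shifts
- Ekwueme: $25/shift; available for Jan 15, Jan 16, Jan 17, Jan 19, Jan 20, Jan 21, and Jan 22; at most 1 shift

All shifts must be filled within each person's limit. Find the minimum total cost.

Jan 17 can only be covered by Ekwueme, so that assignment is forced.
Picking the cheapest available baker for each shift independently would cost $168, but that ignores the shift limits.
An optimal schedule: Jan 15→Jules, Jan 16→Eriksen, Jan 17→Ekwueme, Jan 18→Yilmaz, Jan 19→Eriksen, Jan 20→Jules, Jan 21→Yilmaz, Jan 22→Ferraro.
Total: 21 + 20 + 25 + 22 + 20 + 21 + 22 + 26 = $177.

$177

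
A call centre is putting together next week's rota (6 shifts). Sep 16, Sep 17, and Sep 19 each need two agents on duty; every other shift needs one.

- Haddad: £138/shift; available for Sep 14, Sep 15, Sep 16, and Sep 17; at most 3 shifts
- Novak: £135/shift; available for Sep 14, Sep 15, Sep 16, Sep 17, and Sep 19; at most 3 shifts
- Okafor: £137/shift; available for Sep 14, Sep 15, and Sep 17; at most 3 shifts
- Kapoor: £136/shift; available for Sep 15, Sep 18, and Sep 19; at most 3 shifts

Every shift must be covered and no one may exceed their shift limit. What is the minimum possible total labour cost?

Sep 16 can only be covered by Haddad and Novak, so that assignment is forced.
Sep 18 can only be covered by Kapoor, so that assignment is forced.
Sep 19 can only be covered by Novak and Kapoor, so that assignment is forced.
Picking the cheapest available agent for each shift independently would cost £1222, but that ignores the shift limits.
An optimal schedule: Sep 14→Okafor, Sep 15→Kapoor, Sep 16→Novak+Haddad, Sep 17→Novak+Okafor, Sep 18→Kapoor, Sep 19→Novak+Kapoor.
Total: 137 + 136 + 135 + 138 + 135 + 137 + 136 + 135 + 136 = £1225.

£1225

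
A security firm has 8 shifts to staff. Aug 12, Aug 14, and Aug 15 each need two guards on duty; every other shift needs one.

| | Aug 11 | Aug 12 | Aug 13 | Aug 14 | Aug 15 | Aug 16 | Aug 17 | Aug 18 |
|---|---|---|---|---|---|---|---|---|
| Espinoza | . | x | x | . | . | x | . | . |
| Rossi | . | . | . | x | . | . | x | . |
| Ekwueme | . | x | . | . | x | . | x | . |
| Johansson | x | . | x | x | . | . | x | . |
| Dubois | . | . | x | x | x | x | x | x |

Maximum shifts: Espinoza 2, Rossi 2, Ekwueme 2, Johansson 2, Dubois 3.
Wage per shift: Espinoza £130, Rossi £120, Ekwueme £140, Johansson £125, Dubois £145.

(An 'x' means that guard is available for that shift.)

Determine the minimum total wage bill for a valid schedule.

Aug 11 can only be covered by Johansson, so that assignment is forced.
Aug 12 can only be covered by Espinoza and Ekwueme, so that assignment is forced.
Aug 15 can only be covered by Ekwueme and Dubois, so that assignment is forced.
Picking the cheapest available guard for each shift independently would cost £1445, but that ignores the shift limits.
An optimal schedule: Aug 11→Johansson, Aug 12→Espinoza+Ekwueme, Aug 13→Johansson, Aug 14→Rossi+Dubois, Aug 15→Ekwueme+Dubois, Aug 16→Espinoza, Aug 17→Rossi, Aug 18→Dubois.
Total: 125 + 130 + 140 + 125 + 120 + 145 + 140 + 145 + 130 + 120 + 145 = £1465.

£1465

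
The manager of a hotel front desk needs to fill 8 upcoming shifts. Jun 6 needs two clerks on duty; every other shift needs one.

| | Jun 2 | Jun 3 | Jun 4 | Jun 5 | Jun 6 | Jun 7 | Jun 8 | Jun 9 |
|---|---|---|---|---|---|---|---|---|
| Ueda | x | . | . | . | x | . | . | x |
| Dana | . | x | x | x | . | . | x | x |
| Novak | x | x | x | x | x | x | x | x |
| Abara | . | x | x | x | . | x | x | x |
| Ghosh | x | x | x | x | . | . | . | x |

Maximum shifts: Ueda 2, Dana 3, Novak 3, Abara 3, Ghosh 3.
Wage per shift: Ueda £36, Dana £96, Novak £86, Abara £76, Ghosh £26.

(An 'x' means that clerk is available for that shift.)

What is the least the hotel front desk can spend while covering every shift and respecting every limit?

Jun 6 can only be covered by Ueda and Novak, so that assignment is forced.
Picking the cheapest available clerk for each shift independently would cost £404, but that ignores the shift limits.
An optimal schedule: Jun 2→Ghosh, Jun 3→Ghosh, Jun 4→Ghosh, Jun 5→Abara, Jun 6→Ueda+Novak, Jun 7→Abara, Jun 8→Abara, Jun 9→Ueda.
Total: 26 + 26 + 26 + 76 + 36 + 86 + 76 + 76 + 36 = £464.

£464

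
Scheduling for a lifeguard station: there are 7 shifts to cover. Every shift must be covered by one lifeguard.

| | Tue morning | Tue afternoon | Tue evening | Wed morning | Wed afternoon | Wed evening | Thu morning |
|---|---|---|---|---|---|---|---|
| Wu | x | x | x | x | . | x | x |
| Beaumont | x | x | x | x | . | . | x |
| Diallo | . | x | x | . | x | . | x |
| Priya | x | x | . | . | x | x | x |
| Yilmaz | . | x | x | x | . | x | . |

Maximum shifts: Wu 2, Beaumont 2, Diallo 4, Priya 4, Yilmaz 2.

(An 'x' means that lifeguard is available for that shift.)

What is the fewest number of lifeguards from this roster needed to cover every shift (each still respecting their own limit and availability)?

3

7 slots to fill and no one can take more than 4, so at least ⌈7/4⌉ = 2 lifeguards are needed.
No set of 2 lifeguards can cover every shift (each such set leaves at least one shift with no one available or exceeds a cap).
Wu, Beaumont, and Diallo alone can cover everything: Tue morning→Wu, Tue afternoon→Beaumont, Tue evening→Diallo, Wed morning→Beaumont, Wed afternoon→Diallo, Wed evening→Wu, Thu morning→Diallo.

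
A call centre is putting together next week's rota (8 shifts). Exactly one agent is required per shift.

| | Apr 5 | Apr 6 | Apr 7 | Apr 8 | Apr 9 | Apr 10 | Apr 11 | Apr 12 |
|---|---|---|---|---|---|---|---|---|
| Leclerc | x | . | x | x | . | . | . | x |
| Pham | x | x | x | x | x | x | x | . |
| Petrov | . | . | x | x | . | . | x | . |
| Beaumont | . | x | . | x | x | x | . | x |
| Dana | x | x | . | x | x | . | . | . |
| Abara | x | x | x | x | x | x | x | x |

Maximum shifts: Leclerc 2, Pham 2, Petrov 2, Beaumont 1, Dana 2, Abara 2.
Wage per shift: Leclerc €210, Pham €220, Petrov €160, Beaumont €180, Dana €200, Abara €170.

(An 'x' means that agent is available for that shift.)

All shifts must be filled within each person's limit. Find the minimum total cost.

Picking the cheapest available agent for each shift independently would cost €1330, but that ignores the shift limits.
An optimal schedule: Apr 5→Dana, Apr 6→Beaumont, Apr 7→Petrov, Apr 8→Leclerc, Apr 9→Dana, Apr 10→Abara, Apr 11→Petrov, Apr 12→Abara.
Total: 200 + 180 + 160 + 210 + 200 + 170 + 160 + 170 = €1450.

€1450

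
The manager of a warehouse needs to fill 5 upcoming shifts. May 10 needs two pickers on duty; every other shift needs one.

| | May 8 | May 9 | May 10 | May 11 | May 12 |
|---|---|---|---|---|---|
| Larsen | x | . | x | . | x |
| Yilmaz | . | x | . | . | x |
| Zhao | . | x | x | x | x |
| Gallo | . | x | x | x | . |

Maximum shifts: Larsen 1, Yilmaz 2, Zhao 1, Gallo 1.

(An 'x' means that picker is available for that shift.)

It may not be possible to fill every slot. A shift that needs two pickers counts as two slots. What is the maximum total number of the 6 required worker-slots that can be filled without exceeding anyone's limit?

5

Total capacity across all pickers is 1+2+1+1 = 5, and 6 slots are needed, so at most 5 can be filled.
An assignment achieving 5: May 8→Larsen, May 9→Yilmaz, May 10→Gallo, May 11→Zhao, May 12→Yilmaz.
Loads: Larsen 1/1, Yilmaz 2/2, Zhao 1/1, Gallo 1/1.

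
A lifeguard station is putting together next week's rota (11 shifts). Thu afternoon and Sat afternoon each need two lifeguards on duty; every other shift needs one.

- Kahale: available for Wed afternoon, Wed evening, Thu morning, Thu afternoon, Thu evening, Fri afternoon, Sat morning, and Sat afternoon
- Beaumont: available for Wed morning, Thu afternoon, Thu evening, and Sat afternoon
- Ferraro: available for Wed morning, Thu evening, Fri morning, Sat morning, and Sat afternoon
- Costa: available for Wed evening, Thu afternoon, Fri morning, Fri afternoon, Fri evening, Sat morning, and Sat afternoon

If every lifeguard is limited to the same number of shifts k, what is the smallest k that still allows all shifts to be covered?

With 4 lifeguards and 13 worker-slots to fill, someone must work at least ⌈13/4⌉ = 4 shifts, so k ≥ 4.
k = 4 works: Wed morning→Beaumont, Wed afternoon→Kahale, Wed evening→Kahale, Thu morning→Kahale, Thu afternoon→Beaumont+Costa, Thu evening→Beaumont, Fri morning→Ferraro, Fri afternoon→Kahale, Fri evening→Costa, Sat morning→Ferraro, Sat afternoon→Beaumont+Ferraro.
Loads: Kahale 4, Beaumont 4, Ferraro 3, Costa 2 — all ≤ 4.

4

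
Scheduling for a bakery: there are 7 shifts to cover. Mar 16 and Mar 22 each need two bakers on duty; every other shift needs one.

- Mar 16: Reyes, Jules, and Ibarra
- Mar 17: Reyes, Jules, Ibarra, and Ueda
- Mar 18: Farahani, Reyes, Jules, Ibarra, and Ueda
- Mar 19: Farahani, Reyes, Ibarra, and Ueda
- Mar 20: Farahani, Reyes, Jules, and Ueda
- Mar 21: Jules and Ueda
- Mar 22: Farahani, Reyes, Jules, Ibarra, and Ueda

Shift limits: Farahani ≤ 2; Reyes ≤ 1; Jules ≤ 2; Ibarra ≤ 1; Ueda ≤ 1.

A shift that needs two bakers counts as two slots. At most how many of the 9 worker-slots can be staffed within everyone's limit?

7

Total capacity across all bakers is 2+1+2+1+1 = 7, and 9 slots are needed, so at most 7 can be filled.
An assignment achieving 7: Mar 16→Reyes+Jules, Mar 17→Ibarra, Mar 18→Ueda, Mar 19→Farahani, Mar 20→Farahani, Mar 21→Jules.
Loads: Farahani 2/2, Reyes 1/1, Jules 2/2, Ibarra 1/1, Ueda 1/1.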